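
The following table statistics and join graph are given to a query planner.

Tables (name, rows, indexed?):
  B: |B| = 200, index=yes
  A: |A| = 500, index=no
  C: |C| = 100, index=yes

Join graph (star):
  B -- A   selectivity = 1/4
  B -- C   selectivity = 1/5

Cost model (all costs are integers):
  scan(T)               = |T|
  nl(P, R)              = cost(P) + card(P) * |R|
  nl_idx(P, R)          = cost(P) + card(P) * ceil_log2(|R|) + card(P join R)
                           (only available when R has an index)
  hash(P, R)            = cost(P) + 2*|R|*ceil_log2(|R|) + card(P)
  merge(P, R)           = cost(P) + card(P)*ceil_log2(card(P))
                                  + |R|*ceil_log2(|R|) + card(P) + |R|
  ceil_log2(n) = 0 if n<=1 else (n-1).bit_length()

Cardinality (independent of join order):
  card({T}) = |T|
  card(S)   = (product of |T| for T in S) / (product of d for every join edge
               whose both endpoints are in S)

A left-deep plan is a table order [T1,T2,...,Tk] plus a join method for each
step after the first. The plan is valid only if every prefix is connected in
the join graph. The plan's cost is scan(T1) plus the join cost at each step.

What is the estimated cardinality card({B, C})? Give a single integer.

4000

Tables in S: B(200), C(100)
Edges inside S: B-C(d=5)
numerator = 200 * 100 = 20000
denominator = 5 = 5
card(S) = 20000 / 5 = 4000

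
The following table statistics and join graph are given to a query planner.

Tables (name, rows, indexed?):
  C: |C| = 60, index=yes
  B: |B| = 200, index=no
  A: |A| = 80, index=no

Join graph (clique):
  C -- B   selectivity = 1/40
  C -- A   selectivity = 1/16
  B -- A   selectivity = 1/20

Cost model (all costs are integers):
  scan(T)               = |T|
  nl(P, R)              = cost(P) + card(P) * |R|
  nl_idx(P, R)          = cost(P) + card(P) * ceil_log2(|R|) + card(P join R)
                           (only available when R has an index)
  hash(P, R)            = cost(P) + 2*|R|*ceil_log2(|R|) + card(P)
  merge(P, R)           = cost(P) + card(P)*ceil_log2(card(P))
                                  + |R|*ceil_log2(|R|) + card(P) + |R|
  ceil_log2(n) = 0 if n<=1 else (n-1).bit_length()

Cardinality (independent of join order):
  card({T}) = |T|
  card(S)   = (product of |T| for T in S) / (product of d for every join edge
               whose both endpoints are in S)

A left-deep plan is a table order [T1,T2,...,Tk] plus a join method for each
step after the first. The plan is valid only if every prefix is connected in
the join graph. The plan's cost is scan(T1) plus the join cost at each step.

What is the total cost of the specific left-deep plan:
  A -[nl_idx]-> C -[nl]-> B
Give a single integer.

60860

step 1: scan A: cost=80, card=80
step 2: join C via nl_idx
    card(P join C) = 80*60/(16) = 300
    cost = 80 + 80*6 + 300 = 860
step 3: join B via nl
    card(P join B) = 300*200/(40*20) = 75
    cost = 860 + 300*200 = 60860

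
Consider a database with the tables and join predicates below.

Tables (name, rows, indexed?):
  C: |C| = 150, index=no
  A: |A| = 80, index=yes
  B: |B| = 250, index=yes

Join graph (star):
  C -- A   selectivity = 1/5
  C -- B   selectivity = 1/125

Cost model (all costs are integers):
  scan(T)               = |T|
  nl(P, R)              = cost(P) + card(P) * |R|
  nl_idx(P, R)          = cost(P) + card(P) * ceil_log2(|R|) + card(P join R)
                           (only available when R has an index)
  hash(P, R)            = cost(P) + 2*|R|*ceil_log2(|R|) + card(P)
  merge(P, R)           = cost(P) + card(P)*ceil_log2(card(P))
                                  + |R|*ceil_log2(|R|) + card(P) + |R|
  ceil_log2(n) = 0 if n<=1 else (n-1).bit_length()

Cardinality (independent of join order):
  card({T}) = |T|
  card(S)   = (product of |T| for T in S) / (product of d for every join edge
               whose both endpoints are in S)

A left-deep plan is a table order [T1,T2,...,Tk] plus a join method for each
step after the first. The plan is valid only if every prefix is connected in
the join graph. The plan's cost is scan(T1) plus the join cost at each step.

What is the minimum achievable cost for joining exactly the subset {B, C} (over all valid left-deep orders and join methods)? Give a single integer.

1650

Selinger DP over subsets of {B,C}:
  {C}: scan cost=150, card=150
  {B}: scan cost=250, card=250
  {BC}: card=300; try (B,nl_idx)→1650, (C,hash)→2900, (B,merge)→3750, (C,merge)→3850, (B,hash)→4300, (B,nl)→37650 …(+1); best=1650 via (B,nl_idx)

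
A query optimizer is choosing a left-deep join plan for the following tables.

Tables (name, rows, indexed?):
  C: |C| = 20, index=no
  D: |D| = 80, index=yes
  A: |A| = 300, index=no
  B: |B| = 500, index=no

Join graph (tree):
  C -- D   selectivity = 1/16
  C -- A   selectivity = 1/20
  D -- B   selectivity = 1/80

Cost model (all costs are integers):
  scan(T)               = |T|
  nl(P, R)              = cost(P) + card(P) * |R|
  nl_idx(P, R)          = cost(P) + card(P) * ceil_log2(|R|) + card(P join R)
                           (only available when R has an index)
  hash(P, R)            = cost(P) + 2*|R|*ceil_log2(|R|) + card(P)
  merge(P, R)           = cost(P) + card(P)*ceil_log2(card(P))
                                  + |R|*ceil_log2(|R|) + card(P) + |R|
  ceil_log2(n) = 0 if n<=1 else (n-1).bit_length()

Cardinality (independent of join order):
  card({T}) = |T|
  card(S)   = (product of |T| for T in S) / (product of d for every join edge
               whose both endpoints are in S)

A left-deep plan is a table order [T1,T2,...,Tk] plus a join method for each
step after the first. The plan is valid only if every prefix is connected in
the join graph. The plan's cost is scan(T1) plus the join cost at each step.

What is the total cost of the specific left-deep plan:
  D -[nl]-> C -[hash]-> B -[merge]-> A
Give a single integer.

20655

step 1: scan D: cost=80, card=80
step 2: join C via nl
    card(P join C) = 80*20/(16) = 100
    cost = 80 + 80*20 = 1680
step 3: join B via hash
    card(P join B) = 100*500/(80) = 625
    cost = 1680 + 2*500*9 + 100 = 10780
step 4: join A via merge
    card(P join A) = 625*300/(20) = 9375
    cost = 10780 + 625*10 + 300*9 + 625 + 300 = 20655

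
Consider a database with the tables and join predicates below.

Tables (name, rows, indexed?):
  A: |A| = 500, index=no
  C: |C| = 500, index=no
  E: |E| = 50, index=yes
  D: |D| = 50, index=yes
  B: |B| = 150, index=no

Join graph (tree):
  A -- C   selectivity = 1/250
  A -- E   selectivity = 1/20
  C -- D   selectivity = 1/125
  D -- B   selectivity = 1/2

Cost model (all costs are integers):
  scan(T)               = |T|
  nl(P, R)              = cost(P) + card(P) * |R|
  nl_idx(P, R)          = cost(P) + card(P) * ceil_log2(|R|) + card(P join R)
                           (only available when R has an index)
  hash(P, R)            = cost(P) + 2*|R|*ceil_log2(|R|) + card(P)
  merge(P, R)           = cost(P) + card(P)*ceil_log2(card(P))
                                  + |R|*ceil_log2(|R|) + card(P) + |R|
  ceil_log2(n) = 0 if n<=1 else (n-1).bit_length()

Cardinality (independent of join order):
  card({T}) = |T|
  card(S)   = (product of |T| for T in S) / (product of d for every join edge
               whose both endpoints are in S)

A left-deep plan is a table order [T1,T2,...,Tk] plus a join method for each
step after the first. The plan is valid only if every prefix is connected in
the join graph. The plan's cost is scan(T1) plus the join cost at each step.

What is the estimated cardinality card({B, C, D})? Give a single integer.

Tables in S: B(150), C(500), D(50)
Edges inside S: C-D(d=125), D-B(d=2)
numerator = 150 * 500 * 50 = 3750000
denominator = 125 * 2 = 250
card(S) = 3750000 / 250 = 15000

15000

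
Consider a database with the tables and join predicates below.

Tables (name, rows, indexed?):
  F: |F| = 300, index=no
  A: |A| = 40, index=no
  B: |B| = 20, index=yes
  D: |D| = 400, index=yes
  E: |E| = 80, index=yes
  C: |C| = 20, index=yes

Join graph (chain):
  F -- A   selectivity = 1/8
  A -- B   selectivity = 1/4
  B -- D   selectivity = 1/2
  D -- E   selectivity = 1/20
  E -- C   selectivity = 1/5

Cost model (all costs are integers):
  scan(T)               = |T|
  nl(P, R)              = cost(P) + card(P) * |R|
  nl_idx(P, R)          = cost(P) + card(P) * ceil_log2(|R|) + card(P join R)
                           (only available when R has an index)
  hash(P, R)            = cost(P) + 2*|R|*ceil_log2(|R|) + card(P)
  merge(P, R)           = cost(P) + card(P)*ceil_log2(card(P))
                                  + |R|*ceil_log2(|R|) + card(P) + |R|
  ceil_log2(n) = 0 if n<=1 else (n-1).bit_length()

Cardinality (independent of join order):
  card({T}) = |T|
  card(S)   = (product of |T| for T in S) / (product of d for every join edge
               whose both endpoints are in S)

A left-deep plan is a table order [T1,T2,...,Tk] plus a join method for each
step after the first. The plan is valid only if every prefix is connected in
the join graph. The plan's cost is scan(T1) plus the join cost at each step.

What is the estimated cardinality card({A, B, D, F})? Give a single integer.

Tables in S: A(40), B(20), D(400), F(300)
Edges inside S: F-A(d=8), A-B(d=4), B-D(d=2)
numerator = 40 * 20 * 400 * 300 = 96000000
denominator = 8 * 4 * 2 = 64
card(S) = 96000000 / 64 = 1500000

1500000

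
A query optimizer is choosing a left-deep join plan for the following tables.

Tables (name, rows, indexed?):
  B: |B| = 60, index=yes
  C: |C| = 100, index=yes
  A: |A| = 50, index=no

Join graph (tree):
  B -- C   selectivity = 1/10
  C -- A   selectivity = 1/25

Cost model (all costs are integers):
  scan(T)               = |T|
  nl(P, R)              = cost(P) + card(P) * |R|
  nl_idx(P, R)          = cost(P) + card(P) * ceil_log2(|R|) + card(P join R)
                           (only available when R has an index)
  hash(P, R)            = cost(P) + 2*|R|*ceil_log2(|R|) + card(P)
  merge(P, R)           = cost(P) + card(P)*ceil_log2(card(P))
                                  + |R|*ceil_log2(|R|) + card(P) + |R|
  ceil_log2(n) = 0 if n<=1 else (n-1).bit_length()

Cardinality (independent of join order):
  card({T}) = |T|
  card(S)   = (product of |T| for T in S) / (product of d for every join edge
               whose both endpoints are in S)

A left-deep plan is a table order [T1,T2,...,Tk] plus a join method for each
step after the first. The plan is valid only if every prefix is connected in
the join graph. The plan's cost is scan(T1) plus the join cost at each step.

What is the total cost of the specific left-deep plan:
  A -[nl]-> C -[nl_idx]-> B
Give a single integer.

step 1: scan A: cost=50, card=50
step 2: join C via nl
    card(P join C) = 50*100/(25) = 200
    cost = 50 + 50*100 = 5050
step 3: join B via nl_idx
    card(P join B) = 200*60/(10) = 1200
    cost = 5050 + 200*6 + 1200 = 7450

7450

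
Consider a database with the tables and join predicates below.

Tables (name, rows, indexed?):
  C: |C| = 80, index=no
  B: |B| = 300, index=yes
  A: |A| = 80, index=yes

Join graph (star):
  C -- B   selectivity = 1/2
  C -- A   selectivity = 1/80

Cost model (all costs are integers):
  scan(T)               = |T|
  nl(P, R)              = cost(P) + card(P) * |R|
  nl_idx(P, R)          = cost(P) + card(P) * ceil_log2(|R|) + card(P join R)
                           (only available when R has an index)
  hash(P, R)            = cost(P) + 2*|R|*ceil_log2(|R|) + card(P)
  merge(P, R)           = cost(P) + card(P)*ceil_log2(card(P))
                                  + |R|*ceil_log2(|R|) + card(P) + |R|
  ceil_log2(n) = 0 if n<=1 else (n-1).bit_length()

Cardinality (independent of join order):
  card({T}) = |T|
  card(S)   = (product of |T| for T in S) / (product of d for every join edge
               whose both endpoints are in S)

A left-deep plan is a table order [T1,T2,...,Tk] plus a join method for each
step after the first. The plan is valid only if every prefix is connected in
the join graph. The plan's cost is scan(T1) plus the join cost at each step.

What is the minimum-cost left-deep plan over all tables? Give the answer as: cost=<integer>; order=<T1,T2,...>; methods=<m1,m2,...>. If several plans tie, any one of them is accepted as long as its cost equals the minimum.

cost=4360; order=C,A,B; methods=nl_idx,merge

Selinger DP (subsets sized 1..n):
  {C}: scan cost=80, card=80
  {B}: scan cost=300, card=300
  {A}: scan cost=80, card=80
  {BC}: card=12000; try (C,hash)→1720, (B,merge)→3720, (C,merge)→3940, (B,hash)→5560, (B,nl_idx)→12800, (B,nl)→24080 …(+1); best=1720 via (C,hash)
  {AC}: card=80; try (A,nl_idx)→720, (C,hash)→1280, (A,hash)→1280, (C,merge)→1360, (A,merge)→1360, (C,nl)→6480 …(+1); best=720 via (A,nl_idx)
  {ABC}: card=12000; try (B,merge)→4360, (B,hash)→6200, (B,nl_idx)→13440, (A,hash)→14840, (B,nl)→24720, (A,nl_idx)→97720 …(+2); best=4360 via (B,merge)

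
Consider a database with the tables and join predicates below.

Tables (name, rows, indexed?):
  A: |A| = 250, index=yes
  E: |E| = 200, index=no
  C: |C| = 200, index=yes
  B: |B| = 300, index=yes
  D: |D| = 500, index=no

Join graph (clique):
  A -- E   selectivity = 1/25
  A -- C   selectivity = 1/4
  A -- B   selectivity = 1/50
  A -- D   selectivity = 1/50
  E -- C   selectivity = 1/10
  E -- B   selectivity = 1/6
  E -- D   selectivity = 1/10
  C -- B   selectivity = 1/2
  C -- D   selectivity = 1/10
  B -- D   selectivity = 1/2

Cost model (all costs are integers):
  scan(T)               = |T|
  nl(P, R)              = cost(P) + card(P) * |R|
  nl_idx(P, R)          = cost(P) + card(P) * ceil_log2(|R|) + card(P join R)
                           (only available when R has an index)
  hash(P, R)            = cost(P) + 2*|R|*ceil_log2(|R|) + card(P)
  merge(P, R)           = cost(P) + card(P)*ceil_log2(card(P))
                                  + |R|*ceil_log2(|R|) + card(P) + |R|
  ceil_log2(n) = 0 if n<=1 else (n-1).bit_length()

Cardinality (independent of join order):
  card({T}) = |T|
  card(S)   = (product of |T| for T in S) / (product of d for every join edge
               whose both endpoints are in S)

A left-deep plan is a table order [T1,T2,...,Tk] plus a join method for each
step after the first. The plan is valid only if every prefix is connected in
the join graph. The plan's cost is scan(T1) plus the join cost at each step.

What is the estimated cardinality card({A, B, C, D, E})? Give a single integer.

Tables in S: A(250), B(300), C(200), D(500), E(200)
Edges inside S: A-E(d=25), A-C(d=4), A-B(d=50), A-D(d=50), E-C(d=10), E-B(d=6), E-D(d=10), C-B(d=2), C-D(d=10), B-D(d=2)
numerator = 250 * 300 * 200 * 500 * 200 = 1500000000000
denominator = 25 * 4 * 50 * 50 * 10 * 6 * 10 * 2 * 10 * 2 = 6000000000
card(S) = 1500000000000 / 6000000000 = 250

250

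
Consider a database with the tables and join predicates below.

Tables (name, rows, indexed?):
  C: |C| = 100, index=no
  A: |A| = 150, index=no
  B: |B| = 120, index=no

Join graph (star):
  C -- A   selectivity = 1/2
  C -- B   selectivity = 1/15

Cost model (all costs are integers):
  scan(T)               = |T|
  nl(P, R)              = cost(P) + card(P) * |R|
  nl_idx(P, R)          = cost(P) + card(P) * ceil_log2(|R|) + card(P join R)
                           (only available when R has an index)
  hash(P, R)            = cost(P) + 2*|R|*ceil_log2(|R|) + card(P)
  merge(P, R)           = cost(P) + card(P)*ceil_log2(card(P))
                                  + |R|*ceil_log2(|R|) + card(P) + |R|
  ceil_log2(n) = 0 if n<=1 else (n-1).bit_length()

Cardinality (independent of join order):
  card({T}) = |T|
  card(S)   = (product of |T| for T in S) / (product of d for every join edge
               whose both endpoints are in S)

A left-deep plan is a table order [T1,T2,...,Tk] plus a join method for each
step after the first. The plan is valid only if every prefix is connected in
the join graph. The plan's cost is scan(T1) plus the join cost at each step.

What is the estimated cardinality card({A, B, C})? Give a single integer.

60000

Tables in S: A(150), B(120), C(100)
Edges inside S: C-A(d=2), C-B(d=15)
numerator = 150 * 120 * 100 = 1800000
denominator = 2 * 15 = 30
card(S) = 1800000 / 30 = 60000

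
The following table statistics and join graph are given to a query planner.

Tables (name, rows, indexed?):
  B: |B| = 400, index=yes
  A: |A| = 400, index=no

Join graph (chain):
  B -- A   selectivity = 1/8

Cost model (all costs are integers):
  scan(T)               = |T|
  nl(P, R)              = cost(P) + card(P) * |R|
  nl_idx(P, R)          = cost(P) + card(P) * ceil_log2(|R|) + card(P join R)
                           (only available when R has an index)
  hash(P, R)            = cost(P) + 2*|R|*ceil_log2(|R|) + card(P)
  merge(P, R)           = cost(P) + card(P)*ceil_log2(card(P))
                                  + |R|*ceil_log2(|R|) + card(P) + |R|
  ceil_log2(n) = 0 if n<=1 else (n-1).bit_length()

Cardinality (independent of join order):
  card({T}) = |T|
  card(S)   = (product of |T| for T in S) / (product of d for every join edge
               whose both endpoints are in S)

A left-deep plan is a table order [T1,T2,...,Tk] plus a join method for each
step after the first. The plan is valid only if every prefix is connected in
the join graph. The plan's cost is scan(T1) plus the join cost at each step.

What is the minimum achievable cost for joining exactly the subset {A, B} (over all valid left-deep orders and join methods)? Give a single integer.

Selinger DP over subsets of {A,B}:
  {B}: scan cost=400, card=400
  {A}: scan cost=400, card=400
  {AB}: card=20000; try (B,hash)→8000, (A,hash)→8000, (B,merge)→8400, (A,merge)→8400, (B,nl_idx)→24000, (B,nl)→160400 …(+1); best=8000 via (B,hash)

8000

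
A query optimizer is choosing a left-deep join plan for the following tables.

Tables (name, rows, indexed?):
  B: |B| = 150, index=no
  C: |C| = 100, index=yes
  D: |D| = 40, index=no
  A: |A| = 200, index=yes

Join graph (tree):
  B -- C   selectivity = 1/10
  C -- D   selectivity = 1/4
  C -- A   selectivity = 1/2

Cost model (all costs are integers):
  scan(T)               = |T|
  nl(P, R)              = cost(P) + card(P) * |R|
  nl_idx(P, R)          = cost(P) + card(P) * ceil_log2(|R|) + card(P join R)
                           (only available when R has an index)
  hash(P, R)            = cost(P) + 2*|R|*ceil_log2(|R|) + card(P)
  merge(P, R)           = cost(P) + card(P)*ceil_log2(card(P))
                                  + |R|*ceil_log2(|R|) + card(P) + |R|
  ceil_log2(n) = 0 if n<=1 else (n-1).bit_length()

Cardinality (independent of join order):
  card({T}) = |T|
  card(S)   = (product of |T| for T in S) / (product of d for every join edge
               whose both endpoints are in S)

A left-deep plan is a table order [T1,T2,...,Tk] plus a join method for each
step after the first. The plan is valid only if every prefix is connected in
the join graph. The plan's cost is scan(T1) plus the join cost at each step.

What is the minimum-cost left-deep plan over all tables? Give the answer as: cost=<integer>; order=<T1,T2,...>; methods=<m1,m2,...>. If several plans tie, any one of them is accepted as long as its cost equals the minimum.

Selinger DP (subsets sized 1..n):
  {B}: scan cost=150, card=150
  {C}: scan cost=100, card=100
  {D}: scan cost=40, card=40
  {A}: scan cost=200, card=200
  {BC}: card=1500; try (C,hash)→1700, (B,merge)→2250, (C,merge)→2300, (B,hash)→2600, (C,nl_idx)→2700, (B,nl)→15100 …(+1); best=1700 via (C,hash)
  {CD}: card=1000; try (D,hash)→680, (C,merge)→1120, (D,merge)→1180, (C,nl_idx)→1320, (C,hash)→1480, (C,nl)→4040 …(+1); best=680 via (D,hash)
  {AC}: card=10000; try (C,hash)→1800, (A,merge)→2700, (C,merge)→2800, (A,hash)→3400, (A,nl_idx)→10900, (C,nl_idx)→11600 …(+2); best=1800 via (C,hash)
  {BCD}: card=15000; try (D,hash)→3680, (B,hash)→4080, (B,merge)→13030, (D,merge)→19980, (D,nl)→61700, (B,nl)→150680; best=3680 via (D,hash)
  {ABC}: card=150000; try (A,hash)→6400, (B,hash)→14200, (A,merge)→21500, (B,merge)→153150, (A,nl_idx)→163700, (A,nl)→301700 …(+1); best=6400 via (A,hash)
  {ACD}: card=100000; try (A,hash)→4880, (D,hash)→12280, (A,merge)→13480, (A,nl_idx)→108680, (D,merge)→152080, (A,nl)→200680 …(+1); best=4880 via (A,hash)
  {ABCD}: card=1500000; try (A,hash)→21880, (B,hash)→107280, (D,hash)→156880, (A,merge)→230480, (A,nl_idx)→1623680, (B,merge)→1806230 …(+4); best=21880 via (A,hash)

cost=21880; order=B,C,D,A; methods=hash,hash,hash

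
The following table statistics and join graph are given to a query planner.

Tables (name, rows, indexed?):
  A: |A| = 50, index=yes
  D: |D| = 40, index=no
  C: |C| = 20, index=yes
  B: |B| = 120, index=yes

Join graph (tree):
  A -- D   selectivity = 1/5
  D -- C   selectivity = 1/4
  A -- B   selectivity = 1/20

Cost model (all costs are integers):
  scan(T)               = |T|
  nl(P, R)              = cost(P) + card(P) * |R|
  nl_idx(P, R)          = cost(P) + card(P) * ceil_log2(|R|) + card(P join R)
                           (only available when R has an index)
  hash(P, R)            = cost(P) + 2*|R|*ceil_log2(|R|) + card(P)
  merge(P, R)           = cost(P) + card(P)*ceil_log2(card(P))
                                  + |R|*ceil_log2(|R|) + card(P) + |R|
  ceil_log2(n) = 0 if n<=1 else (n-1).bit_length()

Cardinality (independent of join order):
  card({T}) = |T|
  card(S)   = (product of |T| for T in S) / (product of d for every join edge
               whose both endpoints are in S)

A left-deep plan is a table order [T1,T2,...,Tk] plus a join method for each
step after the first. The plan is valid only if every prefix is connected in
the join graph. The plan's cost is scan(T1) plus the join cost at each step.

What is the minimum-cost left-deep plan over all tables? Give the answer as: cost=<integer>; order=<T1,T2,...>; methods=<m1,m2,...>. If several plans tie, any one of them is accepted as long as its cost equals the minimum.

cost=4080; order=A,B,D,C; methods=nl_idx,hash,hash

Selinger DP (subsets sized 1..n):
  {A}: scan cost=50, card=50
  {D}: scan cost=40, card=40
  {C}: scan cost=20, card=20
  {B}: scan cost=120, card=120
  {AD}: card=400; try (D,hash)→580, (A,merge)→670, (D,merge)→680, (A,hash)→680, (A,nl_idx)→680, (A,nl)→2040 …(+1); best=580 via (D,hash)
  {AB}: card=300; try (B,nl_idx)→700, (A,hash)→840, (A,nl_idx)→1140, (B,merge)→1360, (A,merge)→1430, (B,hash)→1780 …(+2); best=700 via (B,nl_idx)
  {CD}: card=200; try (C,hash)→280, (D,merge)→420, (C,merge)→440, (C,nl_idx)→440, (D,hash)→520, (D,nl)→820 …(+1); best=280 via (C,hash)
  {ACD}: card=2000; try (A,hash)→1080, (C,hash)→1180, (A,merge)→2430, (A,nl_idx)→3480, (C,nl_idx)→4580, (C,merge)→4700 …(+2); best=1080 via (A,hash)
  {ABD}: card=2400; try (D,hash)→1480, (B,hash)→2660, (D,merge)→3980, (B,merge)→5540, (B,nl_idx)→5780, (D,nl)→12700 …(+1); best=1480 via (D,hash)
  {ABCD}: card=12000; try (C,hash)→4080, (B,hash)→4760, (C,nl_idx)→25480, (B,merge)→26040, (B,nl_idx)→27080, (C,merge)→32800 …(+2); best=4080 via (C,hash)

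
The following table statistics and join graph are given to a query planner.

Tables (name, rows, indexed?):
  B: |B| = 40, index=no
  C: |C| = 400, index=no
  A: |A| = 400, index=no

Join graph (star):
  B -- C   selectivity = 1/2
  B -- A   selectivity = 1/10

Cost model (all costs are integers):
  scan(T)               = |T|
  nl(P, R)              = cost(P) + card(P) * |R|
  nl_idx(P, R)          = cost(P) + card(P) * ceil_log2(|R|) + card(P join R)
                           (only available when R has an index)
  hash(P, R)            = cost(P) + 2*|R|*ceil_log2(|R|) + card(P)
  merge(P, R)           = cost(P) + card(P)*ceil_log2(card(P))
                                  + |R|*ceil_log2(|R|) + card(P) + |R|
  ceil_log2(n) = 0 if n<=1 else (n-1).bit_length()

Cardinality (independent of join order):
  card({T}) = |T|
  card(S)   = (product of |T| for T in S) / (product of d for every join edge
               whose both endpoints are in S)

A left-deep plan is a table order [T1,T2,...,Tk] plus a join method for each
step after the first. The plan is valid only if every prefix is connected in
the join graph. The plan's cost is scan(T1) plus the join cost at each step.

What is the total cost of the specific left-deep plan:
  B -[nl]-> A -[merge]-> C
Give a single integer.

39240

step 1: scan B: cost=40, card=40
step 2: join A via nl
    card(P join A) = 40*400/(10) = 1600
    cost = 40 + 40*400 = 16040
step 3: join C via merge
    card(P join C) = 1600*400/(2) = 320000
    cost = 16040 + 1600*11 + 400*9 + 1600 + 400 = 39240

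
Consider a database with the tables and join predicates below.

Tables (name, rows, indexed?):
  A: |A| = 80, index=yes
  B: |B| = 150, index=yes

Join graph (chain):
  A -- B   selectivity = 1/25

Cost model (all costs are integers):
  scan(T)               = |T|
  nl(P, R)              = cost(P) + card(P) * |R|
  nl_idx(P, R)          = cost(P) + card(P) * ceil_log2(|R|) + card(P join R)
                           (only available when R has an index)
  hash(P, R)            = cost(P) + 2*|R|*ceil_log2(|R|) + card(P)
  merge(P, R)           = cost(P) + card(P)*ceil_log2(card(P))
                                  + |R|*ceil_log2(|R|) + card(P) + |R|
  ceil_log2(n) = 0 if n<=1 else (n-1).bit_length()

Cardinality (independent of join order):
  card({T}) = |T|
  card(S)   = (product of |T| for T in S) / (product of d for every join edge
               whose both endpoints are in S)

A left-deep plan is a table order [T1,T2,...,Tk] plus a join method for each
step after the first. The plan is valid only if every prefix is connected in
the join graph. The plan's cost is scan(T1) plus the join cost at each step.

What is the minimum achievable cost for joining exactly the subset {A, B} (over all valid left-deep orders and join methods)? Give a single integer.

Selinger DP over subsets of {A,B}:
  {A}: scan cost=80, card=80
  {B}: scan cost=150, card=150
  {AB}: card=480; try (B,nl_idx)→1200, (A,hash)→1420, (A,nl_idx)→1680, (B,merge)→2070, (A,merge)→2140, (B,hash)→2560 …(+2); best=1200 via (B,nl_idx)

1200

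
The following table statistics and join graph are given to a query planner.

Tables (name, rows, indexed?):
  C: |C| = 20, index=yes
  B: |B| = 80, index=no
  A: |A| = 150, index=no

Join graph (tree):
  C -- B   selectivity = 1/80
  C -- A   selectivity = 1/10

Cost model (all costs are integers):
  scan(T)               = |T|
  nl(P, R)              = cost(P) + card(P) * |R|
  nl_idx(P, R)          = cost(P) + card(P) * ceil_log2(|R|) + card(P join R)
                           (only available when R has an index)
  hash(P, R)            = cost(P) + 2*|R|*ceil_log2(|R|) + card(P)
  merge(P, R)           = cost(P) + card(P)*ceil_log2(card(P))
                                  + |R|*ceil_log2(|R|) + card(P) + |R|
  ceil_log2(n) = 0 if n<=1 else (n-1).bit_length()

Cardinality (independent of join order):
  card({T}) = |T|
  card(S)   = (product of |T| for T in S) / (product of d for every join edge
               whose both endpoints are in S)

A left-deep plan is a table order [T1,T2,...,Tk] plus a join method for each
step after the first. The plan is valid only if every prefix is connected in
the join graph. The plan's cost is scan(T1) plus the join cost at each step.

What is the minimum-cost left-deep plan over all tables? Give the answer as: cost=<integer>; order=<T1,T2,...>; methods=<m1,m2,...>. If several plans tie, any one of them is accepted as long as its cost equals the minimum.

Selinger DP (subsets sized 1..n):
  {C}: scan cost=20, card=20
  {B}: scan cost=80, card=80
  {A}: scan cost=150, card=150
  {BC}: card=20; try (C,hash)→360, (C,nl_idx)→500, (B,merge)→780, (C,merge)→840, (B,hash)→1160, (B,nl)→1620 …(+1); best=360 via (C,hash)
  {AC}: card=300; try (C,hash)→500, (C,nl_idx)→1200, (A,merge)→1490, (C,merge)→1620, (A,hash)→2440, (A,nl)→3020 …(+1); best=500 via (C,hash)
  {ABC}: card=300; try (A,merge)→1830, (B,hash)→1920, (A,hash)→2780, (A,nl)→3360, (B,merge)→4140, (B,nl)→24500; best=1830 via (A,merge)

cost=1830; order=B,C,A; methods=hash,merge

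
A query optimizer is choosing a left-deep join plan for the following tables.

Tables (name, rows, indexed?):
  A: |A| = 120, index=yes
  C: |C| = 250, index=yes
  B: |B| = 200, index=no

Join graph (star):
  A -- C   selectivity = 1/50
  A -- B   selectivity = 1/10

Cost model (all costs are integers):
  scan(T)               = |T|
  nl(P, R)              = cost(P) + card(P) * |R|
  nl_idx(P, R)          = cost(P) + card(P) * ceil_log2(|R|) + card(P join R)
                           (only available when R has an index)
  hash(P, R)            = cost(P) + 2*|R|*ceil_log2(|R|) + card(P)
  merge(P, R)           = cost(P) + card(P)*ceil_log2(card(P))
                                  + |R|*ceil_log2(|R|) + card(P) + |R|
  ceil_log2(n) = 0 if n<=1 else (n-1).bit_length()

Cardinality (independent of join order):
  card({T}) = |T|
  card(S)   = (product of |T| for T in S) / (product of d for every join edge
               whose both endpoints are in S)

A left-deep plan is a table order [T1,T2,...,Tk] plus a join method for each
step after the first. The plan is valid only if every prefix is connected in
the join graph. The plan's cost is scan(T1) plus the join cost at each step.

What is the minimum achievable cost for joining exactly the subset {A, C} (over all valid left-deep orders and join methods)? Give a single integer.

Selinger DP over subsets of {A,C}:
  {A}: scan cost=120, card=120
  {C}: scan cost=250, card=250
  {AC}: card=600; try (C,nl_idx)→1680, (A,hash)→2180, (A,nl_idx)→2600, (C,merge)→3330, (A,merge)→3460, (C,hash)→4240 …(+2); best=1680 via (C,nl_idx)

1680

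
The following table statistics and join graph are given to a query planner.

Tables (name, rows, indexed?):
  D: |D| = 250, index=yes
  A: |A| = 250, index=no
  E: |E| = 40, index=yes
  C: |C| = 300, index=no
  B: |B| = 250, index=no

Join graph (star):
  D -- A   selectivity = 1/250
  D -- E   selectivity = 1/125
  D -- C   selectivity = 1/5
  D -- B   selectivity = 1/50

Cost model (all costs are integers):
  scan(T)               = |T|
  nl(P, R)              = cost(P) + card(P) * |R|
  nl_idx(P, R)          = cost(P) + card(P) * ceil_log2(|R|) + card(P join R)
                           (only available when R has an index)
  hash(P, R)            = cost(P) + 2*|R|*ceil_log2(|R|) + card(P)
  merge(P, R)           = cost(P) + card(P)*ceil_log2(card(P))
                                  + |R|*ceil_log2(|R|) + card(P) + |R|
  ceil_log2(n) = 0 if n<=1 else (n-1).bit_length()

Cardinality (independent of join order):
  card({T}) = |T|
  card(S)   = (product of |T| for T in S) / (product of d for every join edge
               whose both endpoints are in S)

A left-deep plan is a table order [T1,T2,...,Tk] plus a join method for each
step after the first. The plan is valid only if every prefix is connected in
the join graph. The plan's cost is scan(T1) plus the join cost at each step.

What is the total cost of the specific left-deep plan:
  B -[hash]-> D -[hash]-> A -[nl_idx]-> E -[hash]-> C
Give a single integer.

step 1: scan B: cost=250, card=250
step 2: join D via hash
    card(P join D) = 250*250/(50) = 1250
    cost = 250 + 2*250*8 + 250 = 4500
step 3: join A via hash
    card(P join A) = 1250*250/(250) = 1250
    cost = 4500 + 2*250*8 + 1250 = 9750
step 4: join E via nl_idx
    card(P join E) = 1250*40/(125) = 400
    cost = 9750 + 1250*6 + 400 = 17650
step 5: join C via hash
    card(P join C) = 400*300/(5) = 24000
    cost = 17650 + 2*300*9 + 400 = 23450

23450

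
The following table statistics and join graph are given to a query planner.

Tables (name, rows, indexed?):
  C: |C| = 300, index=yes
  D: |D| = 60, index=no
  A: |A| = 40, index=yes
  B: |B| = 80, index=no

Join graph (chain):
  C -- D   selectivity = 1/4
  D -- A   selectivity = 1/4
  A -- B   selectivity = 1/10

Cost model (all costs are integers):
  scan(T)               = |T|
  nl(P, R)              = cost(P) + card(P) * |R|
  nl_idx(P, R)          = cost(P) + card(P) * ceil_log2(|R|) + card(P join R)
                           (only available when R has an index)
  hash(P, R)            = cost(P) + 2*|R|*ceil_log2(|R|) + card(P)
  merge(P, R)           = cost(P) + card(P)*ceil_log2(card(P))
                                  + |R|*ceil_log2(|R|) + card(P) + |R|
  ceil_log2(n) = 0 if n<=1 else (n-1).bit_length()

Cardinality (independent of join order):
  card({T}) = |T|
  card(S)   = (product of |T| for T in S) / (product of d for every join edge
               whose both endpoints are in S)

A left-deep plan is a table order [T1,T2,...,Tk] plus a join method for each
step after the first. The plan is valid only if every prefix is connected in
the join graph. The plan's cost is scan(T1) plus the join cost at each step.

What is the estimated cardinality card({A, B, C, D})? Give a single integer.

360000

Tables in S: A(40), B(80), C(300), D(60)
Edges inside S: C-D(d=4), D-A(d=4), A-B(d=10)
numerator = 40 * 80 * 300 * 60 = 57600000
denominator = 4 * 4 * 10 = 160
card(S) = 57600000 / 160 = 360000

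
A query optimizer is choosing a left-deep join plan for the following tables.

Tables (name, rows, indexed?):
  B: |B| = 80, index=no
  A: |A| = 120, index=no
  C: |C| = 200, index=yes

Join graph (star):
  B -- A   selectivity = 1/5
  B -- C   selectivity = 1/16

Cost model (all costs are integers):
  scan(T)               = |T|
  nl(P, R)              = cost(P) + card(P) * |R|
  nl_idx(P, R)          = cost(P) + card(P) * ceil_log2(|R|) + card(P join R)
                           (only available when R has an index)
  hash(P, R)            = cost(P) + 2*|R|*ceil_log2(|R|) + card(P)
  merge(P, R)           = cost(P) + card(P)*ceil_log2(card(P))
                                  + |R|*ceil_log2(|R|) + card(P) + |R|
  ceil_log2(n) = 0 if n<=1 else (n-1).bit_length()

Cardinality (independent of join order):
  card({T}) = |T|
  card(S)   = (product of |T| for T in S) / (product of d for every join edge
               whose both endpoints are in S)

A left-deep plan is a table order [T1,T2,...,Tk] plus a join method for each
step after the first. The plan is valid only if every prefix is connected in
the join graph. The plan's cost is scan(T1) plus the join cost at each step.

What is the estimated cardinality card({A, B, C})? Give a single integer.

24000

Tables in S: A(120), B(80), C(200)
Edges inside S: B-A(d=5), B-C(d=16)
numerator = 120 * 80 * 200 = 1920000
denominator = 5 * 16 = 80
card(S) = 1920000 / 80 = 24000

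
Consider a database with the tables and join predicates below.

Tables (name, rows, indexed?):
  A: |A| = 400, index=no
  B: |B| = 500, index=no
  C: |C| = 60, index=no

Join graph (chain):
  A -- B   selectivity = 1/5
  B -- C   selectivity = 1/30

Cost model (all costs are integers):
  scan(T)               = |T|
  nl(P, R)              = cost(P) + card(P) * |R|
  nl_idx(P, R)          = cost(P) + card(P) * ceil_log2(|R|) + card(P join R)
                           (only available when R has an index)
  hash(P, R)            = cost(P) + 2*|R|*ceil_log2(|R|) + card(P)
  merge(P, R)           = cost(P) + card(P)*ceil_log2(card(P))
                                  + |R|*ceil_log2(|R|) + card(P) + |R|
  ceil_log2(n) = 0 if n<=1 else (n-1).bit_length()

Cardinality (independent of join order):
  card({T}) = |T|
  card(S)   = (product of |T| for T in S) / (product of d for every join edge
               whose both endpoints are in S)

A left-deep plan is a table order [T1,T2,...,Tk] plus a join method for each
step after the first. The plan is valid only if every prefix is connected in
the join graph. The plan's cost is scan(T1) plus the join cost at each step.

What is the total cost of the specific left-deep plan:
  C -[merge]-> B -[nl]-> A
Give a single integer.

step 1: scan C: cost=60, card=60
step 2: join B via merge
    card(P join B) = 60*500/(30) = 1000
    cost = 60 + 60*6 + 500*9 + 60 + 500 = 5480
step 3: join A via nl
    card(P join A) = 1000*400/(5) = 80000
    cost = 5480 + 1000*400 = 405480

405480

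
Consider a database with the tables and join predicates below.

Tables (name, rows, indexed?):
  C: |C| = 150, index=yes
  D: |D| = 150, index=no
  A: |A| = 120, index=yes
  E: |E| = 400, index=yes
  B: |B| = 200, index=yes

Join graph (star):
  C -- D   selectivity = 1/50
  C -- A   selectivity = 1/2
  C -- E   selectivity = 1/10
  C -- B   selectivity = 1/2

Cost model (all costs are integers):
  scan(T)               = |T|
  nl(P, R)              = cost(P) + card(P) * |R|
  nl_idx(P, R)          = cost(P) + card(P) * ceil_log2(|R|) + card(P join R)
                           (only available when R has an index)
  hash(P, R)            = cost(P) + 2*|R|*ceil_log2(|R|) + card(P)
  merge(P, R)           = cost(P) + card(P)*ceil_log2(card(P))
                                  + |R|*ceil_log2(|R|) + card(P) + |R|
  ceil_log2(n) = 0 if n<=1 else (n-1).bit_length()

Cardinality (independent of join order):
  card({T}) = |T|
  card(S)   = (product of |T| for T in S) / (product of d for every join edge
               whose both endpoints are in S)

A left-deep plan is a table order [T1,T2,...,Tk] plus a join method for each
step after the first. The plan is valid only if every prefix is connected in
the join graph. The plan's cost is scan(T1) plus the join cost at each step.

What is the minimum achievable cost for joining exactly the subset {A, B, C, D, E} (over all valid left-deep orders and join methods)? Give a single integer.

Selinger DP over subsets of {A,B,C,D,E}:
  {C}: scan cost=150, card=150
  {D}: scan cost=150, card=150
  {A}: scan cost=120, card=120
  {E}: scan cost=400, card=400
  {B}: scan cost=200, card=200
  {CD}: card=450; try (C,nl_idx)→1800, (D,hash)→2700, (C,hash)→2700, (D,merge)→2850, (C,merge)→2850, (D,nl)→22650 …(+1); best=1800 via (C,nl_idx)
  {AC}: card=9000; try (A,hash)→1980, (C,merge)→2430, (A,merge)→2460, (C,hash)→2640, (C,nl_idx)→10080, (A,nl_idx)→10200 …(+2); best=1980 via (A,hash)
  {CE}: card=6000; try (C,hash)→3200, (E,merge)→5500, (C,merge)→5750, (E,hash)→7500, (E,nl_idx)→7500, (C,nl_idx)→9600 …(+2); best=3200 via (C,hash)
  {BC}: card=15000; try (C,hash)→2800, (B,merge)→3300, (C,merge)→3350, (B,hash)→3500, (B,nl_idx)→16350, (C,nl_idx)→16800 …(+2); best=2800 via (C,hash)
  {ACD}: card=27000; try (A,hash)→3930, (A,merge)→7260, (D,hash)→13380, (A,nl_idx)→31950, (A,nl)→55800, (D,merge)→138330 …(+1); best=3930 via (A,hash)
  {CDE}: card=18000; try (E,hash)→9450, (E,merge)→10300, (D,hash)→11600, (E,nl_idx)→23850, (D,merge)→88550, (E,nl)→181800 …(+1); best=9450 via (E,hash)
  {BCD}: card=45000; try (B,hash)→5450, (B,merge)→8100, (D,hash)→20200, (B,nl_idx)→50400, (B,nl)→91800, (D,merge)→229150 …(+1); best=5450 via (B,hash)
  {ACE}: card=360000; try (A,hash)→10880, (E,hash)→18180, (A,merge)→88160, (E,merge)→140980, (A,nl_idx)→405200, (E,nl_idx)→442980 …(+2); best=10880 via (A,hash)
  {ABC}: card=900000; try (B,hash)→14180, (A,hash)→19480, (B,merge)→138780, (A,merge)→228760, (B,nl_idx)→973980, (A,nl_idx)→1007800 …(+2); best=14180 via (B,hash)
  {BCE}: card=600000; try (B,hash)→12400, (E,hash)→25000, (B,merge)→89000, (E,merge)→231800, (B,nl_idx)→651200, (E,nl_idx)→737800 …(+2); best=12400 via (B,hash)
  {ACDE}: card=1080000; try (A,hash)→29130, (E,hash)→38130, (A,merge)→298410, (D,hash)→373280, (E,merge)→439930, (A,nl_idx)→1215450 …(+5); best=29130 via (A,hash)
  {ABCD}: card=2700000; try (B,hash)→34130, (A,hash)→52130, (B,merge)→437730, (A,merge)→771410, (D,hash)→916580, (B,nl_idx)→2919930 …(+5); best=34130 via (B,hash)
  {BCDE}: card=1800000; try (B,hash)→30650, (E,hash)→57650, (B,merge)→299250, (D,hash)→614800, (E,merge)→774450, (B,nl_idx)→1953450 …(+5); best=30650 via (B,hash)
  {ABCE}: card=36000000; try (B,hash)→374080, (A,hash)→614080, (E,hash)→921380, (B,merge)→7212680, (A,merge)→12613360, (E,merge)→18918180 …(+6); best=374080 via (B,hash)
  {ABCDE}: card=108000000; try (B,hash)→1112330, (A,hash)→1832330, (E,hash)→2741330, (B,merge)→23790930, (D,hash)→36376480, (A,merge)→39631610 …(+9); best=1112330 via (B,hash)

1112330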